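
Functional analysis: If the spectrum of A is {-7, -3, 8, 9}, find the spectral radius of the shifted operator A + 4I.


Spectrum of A + 4I = {-3, 1, 12, 13}
Spectral radius = max |lambda| over the shifted spectrum
= max(3, 1, 12, 13) = 13

13


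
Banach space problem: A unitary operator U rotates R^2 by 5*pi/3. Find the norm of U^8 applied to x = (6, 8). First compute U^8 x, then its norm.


U is a rotation by theta = 5*pi/3
U^8 = rotation by 8*theta = 40*pi/3 = 4*pi/3 (mod 2*pi)
cos(4*pi/3) = -0.5000, sin(4*pi/3) = -0.8660
U^8 x = (-0.5000 * 6 - -0.8660 * 8, -0.8660 * 6 + -0.5000 * 8)
= (3.9282, -9.1962)
||U^8 x|| = sqrt(3.9282^2 + (-9.1962)^2) = sqrt(100.0000) = 10.0000

10.0000


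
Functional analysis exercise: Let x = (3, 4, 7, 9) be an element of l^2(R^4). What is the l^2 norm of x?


The l^2 norm = (sum |x_i|^2)^(1/2)
Sum of 2th powers = 9 + 16 + 49 + 81 = 155
||x||_2 = (155)^(1/2) = 12.4499

12.4499


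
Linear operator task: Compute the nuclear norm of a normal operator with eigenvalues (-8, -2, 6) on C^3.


For a normal operator, singular values equal |eigenvalues|.
Trace norm = sum |lambda_i| = 8 + 2 + 6
= 16

16


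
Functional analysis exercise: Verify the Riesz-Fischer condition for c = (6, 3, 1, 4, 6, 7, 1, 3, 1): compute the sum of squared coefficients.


sum |c_n|^2 = 6^2 + 3^2 + 1^2 + 4^2 + 6^2 + 7^2 + 1^2 + 3^2 + 1^2
= 36 + 9 + 1 + 16 + 36 + 49 + 1 + 9 + 1
= 158

158


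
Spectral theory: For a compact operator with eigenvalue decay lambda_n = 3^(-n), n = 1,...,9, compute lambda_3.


The eigenvalue formula gives lambda_3 = 1/3^3
= 1/27
= 0.0370

0.0370


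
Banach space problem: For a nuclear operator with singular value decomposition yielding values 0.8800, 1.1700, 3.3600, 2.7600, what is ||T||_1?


The nuclear norm is the sum of all singular values.
||T||_1 = 0.8800 + 1.1700 + 3.3600 + 2.7600
= 8.1700

8.1700


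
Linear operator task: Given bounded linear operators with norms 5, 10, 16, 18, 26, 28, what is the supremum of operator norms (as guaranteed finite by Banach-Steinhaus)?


By the Uniform Boundedness Principle, the supremum of norms is finite.
sup_k ||T_k|| = max(5, 10, 16, 18, 26, 28) = 28

28


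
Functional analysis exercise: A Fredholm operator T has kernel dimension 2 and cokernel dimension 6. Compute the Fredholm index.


The Fredholm index is defined as ind(T) = dim(ker T) - dim(coker T)
= 2 - 6
= -4

-4


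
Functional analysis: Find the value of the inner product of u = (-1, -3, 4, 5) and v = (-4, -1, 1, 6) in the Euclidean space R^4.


Computing the standard inner product <u, v> = sum u_i * v_i
= -1*-4 + -3*-1 + 4*1 + 5*6
= 4 + 3 + 4 + 30
= 41

41


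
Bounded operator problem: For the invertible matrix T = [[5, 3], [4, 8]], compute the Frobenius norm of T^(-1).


det(T) = 5*8 - 3*4 = 28
T^(-1) = (1/28) * [[8, -3], [-4, 5]] = [[0.2857, -0.1071], [-0.1429, 0.1786]]
||T^(-1)||_F^2 = 0.2857^2 + (-0.1071)^2 + (-0.1429)^2 + 0.1786^2 = 0.1454
||T^(-1)||_F = sqrt(0.1454) = 0.3813

0.3813


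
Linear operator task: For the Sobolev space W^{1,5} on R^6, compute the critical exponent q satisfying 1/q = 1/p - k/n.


Using the Sobolev embedding formula: 1/q = 1/p - k/n
1/q = 1/5 - 1/6 = 1/30
q = 1/(1/30) = 30

30.0000


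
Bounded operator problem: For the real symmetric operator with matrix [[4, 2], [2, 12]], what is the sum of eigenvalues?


For a self-adjoint (symmetric) matrix, the eigenvalues are real.
The sum of eigenvalues equals the trace of the matrix.
trace = 4 + 12 = 16

16


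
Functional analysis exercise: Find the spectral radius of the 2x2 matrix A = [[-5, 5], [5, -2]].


For a 2x2 matrix, eigenvalues satisfy lambda^2 - (trace)*lambda + det = 0
trace = -5 + -2 = -7
det = -5*-2 - 5*5 = -15
discriminant = (-7)^2 - 4*(-15) = 109
spectral radius = max |eigenvalue| = 8.7202

8.7202


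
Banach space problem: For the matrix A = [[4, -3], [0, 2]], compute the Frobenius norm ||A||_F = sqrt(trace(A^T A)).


||A||_F^2 = sum a_ij^2
= 4^2 + (-3)^2 + 0^2 + 2^2
= 16 + 9 + 0 + 4 = 29
||A||_F = sqrt(29) = 5.3852

5.3852


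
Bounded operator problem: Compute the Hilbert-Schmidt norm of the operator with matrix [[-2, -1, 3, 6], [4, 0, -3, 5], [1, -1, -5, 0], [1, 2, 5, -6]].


The Hilbert-Schmidt norm is sqrt(sum of squares of all entries).
Sum of squares = (-2)^2 + (-1)^2 + 3^2 + 6^2 + 4^2 + 0^2 + (-3)^2 + 5^2 + 1^2 + (-1)^2 + (-5)^2 + 0^2 + 1^2 + 2^2 + 5^2 + (-6)^2
= 4 + 1 + 9 + 36 + 16 + 0 + 9 + 25 + 1 + 1 + 25 + 0 + 1 + 4 + 25 + 36 = 193
||T||_HS = sqrt(193) = 13.8924

13.8924


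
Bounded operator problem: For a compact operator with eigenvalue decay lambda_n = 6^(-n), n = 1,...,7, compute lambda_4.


The eigenvalue formula gives lambda_4 = 1/6^4
= 1/1296
= 7.7160e-04

7.7160e-04


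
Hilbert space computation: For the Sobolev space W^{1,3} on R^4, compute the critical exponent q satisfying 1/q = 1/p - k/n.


Using the Sobolev embedding formula: 1/q = 1/p - k/n
1/q = 1/3 - 1/4 = 1/12
q = 1/(1/12) = 12

12.0000


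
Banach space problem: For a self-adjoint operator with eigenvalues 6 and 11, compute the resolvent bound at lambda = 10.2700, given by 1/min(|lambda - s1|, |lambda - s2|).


dist(10.2700, {6, 11}) = min(|10.2700 - 6|, |10.2700 - 11|)
= min(4.2700, 0.7300) = 0.7300
Resolvent bound = 1/0.7300 = 1.3699

1.3699


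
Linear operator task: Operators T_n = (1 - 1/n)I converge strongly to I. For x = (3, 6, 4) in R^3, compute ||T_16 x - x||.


T_16 x - x = (1 - 1/16)x - x = -x/16
||x|| = sqrt(61) = 7.8102
||T_16 x - x|| = ||x||/16 = 7.8102/16 = 0.4881

0.4881


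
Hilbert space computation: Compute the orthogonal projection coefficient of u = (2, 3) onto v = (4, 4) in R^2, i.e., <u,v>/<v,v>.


Computing <u,v> = 2*4 + 3*4 = 20
Computing <v,v> = 4^2 + 4^2 = 32
Projection coefficient = 20/32 = 0.6250

0.6250


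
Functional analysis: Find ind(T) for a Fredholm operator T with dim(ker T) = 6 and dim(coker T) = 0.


The Fredholm index is defined as ind(T) = dim(ker T) - dim(coker T)
= 6 - 0
= 6

6


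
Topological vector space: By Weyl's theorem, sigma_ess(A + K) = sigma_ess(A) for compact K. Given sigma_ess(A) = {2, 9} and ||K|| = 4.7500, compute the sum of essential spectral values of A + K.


By Weyl's theorem, the essential spectrum is invariant under compact perturbations.
sigma_ess(A + K) = sigma_ess(A) = {2, 9}
Sum = 2 + 9 = 11

11


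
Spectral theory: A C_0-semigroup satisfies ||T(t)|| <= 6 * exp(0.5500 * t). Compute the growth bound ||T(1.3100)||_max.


||T(1.3100)|| <= 6 * exp(0.5500 * 1.3100)
= 6 * exp(0.7205)
= 6 * 2.0555
= 12.3328

12.3328


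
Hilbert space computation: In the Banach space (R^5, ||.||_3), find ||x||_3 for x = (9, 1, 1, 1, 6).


The l^3 norm = (sum |x_i|^3)^(1/3)
Sum of 3th powers = 729 + 1 + 1 + 1 + 216 = 948
||x||_3 = (948)^(1/3) = 9.8236

9.8236


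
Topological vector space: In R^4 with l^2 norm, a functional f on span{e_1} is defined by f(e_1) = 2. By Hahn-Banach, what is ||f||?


The norm of f is given by ||f|| = sup_{||x||=1} |f(x)|.
On span{e_1}, ||e_1|| = 1, so ||f|| = |f(e_1)| / ||e_1||
= |2| / 1 = 2.0000

2.0000


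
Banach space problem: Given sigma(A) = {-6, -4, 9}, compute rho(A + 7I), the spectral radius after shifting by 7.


Spectrum of A + 7I = {1, 3, 16}
Spectral radius = max |lambda| over the shifted spectrum
= max(1, 3, 16) = 16

16


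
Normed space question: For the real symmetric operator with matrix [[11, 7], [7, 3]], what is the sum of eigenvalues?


For a self-adjoint (symmetric) matrix, the eigenvalues are real.
The sum of eigenvalues equals the trace of the matrix.
trace = 11 + 3 = 14

14


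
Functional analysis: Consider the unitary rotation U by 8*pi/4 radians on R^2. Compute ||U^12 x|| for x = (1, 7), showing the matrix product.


U is a rotation by theta = 8*pi/4
U^12 = rotation by 12*theta = 96*pi/4 = 0*pi/4 (mod 2*pi)
cos(0*pi/4) = 1.0000, sin(0*pi/4) = 0.0000
U^12 x = (1.0000 * 1 - 0.0000 * 7, 0.0000 * 1 + 1.0000 * 7)
= (1.0000, 7.0000)
||U^12 x|| = sqrt(1.0000^2 + 7.0000^2) = sqrt(50.0000) = 7.0711

7.0711


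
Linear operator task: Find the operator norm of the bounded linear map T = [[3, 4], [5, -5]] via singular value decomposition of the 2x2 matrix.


A^T A = [[34, -13], [-13, 41]]
trace(A^T A) = 75, det(A^T A) = 1225
discriminant = 75^2 - 4*1225 = 725
Largest eigenvalue of A^T A = (trace + sqrt(disc))/2 = 50.9629
||T|| = sqrt(50.9629) = 7.1388

7.1388


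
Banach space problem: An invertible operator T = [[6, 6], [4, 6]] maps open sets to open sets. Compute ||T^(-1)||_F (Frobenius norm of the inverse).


det(T) = 6*6 - 6*4 = 12
T^(-1) = (1/12) * [[6, -6], [-4, 6]] = [[0.5000, -0.5000], [-0.3333, 0.5000]]
||T^(-1)||_F^2 = 0.5000^2 + (-0.5000)^2 + (-0.3333)^2 + 0.5000^2 = 0.8611
||T^(-1)||_F = sqrt(0.8611) = 0.9280

0.9280


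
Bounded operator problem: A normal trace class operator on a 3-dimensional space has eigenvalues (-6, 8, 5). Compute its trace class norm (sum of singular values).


For a normal operator, singular values equal |eigenvalues|.
Trace norm = sum |lambda_i| = 6 + 8 + 5
= 19

19


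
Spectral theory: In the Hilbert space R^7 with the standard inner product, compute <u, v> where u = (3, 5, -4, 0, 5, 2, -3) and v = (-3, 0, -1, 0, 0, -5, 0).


Computing the standard inner product <u, v> = sum u_i * v_i
= 3*-3 + 5*0 + -4*-1 + 0*0 + 5*0 + 2*-5 + -3*0
= -9 + 0 + 4 + 0 + 0 + -10 + 0
= -15

-15


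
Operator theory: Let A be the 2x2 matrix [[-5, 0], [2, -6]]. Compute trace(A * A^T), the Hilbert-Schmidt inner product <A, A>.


trace(A * A^T) = sum of squares of all entries
= (-5)^2 + 0^2 + 2^2 + (-6)^2
= 25 + 0 + 4 + 36
= 65

65


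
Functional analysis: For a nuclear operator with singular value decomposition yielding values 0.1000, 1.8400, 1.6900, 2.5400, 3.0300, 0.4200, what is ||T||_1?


The nuclear norm is the sum of all singular values.
||T||_1 = 0.1000 + 1.8400 + 1.6900 + 2.5400 + 3.0300 + 0.4200
= 9.6200

9.6200


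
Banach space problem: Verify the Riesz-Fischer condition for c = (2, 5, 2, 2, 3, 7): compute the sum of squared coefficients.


sum |c_n|^2 = 2^2 + 5^2 + 2^2 + 2^2 + 3^2 + 7^2
= 4 + 25 + 4 + 4 + 9 + 49
= 95

95


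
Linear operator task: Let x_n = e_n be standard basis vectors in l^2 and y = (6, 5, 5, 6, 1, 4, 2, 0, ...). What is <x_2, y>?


x_2 = e_2 is the standard basis vector with 1 in position 2.
<x_2, y> = y_2 = 5
As n -> infinity, <x_n, y> -> 0, confirming weak convergence of (x_n) to 0.

5


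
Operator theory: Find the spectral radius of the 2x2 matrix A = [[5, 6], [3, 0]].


For a 2x2 matrix, eigenvalues satisfy lambda^2 - (trace)*lambda + det = 0
trace = 5 + 0 = 5
det = 5*0 - 6*3 = -18
discriminant = 5^2 - 4*(-18) = 97
spectral radius = max |eigenvalue| = 7.4244

7.4244


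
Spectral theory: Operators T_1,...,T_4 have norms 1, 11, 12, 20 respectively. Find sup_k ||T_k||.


By the Uniform Boundedness Principle, the supremum of norms is finite.
sup_k ||T_k|| = max(1, 11, 12, 20) = 20

20


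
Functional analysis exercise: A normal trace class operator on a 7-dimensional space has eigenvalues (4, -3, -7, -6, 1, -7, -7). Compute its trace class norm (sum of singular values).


For a normal operator, singular values equal |eigenvalues|.
Trace norm = sum |lambda_i| = 4 + 3 + 7 + 6 + 1 + 7 + 7
= 35

35


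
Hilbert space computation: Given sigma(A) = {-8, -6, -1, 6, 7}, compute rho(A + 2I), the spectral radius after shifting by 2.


Spectrum of A + 2I = {-6, -4, 1, 8, 9}
Spectral radius = max |lambda| over the shifted spectrum
= max(6, 4, 1, 8, 9) = 9

9


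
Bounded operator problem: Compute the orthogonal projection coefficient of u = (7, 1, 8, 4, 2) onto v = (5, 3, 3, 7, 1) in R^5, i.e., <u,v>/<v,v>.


Computing <u,v> = 7*5 + 1*3 + 8*3 + 4*7 + 2*1 = 92
Computing <v,v> = 5^2 + 3^2 + 3^2 + 7^2 + 1^2 = 93
Projection coefficient = 92/93 = 0.9892

0.9892


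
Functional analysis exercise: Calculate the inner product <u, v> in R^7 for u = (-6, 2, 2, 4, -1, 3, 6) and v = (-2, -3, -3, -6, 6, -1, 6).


Computing the standard inner product <u, v> = sum u_i * v_i
= -6*-2 + 2*-3 + 2*-3 + 4*-6 + -1*6 + 3*-1 + 6*6
= 12 + -6 + -6 + -24 + -6 + -3 + 36
= 3

3


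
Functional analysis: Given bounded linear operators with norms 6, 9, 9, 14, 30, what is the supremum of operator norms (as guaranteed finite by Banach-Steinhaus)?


By the Uniform Boundedness Principle, the supremum of norms is finite.
sup_k ||T_k|| = max(6, 9, 9, 14, 30) = 30

30


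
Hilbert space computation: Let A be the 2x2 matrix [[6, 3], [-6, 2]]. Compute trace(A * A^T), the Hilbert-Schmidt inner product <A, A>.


trace(A * A^T) = sum of squares of all entries
= 6^2 + 3^2 + (-6)^2 + 2^2
= 36 + 9 + 36 + 4
= 85

85


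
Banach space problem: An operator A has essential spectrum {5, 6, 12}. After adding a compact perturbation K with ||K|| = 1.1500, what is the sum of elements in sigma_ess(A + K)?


By Weyl's theorem, the essential spectrum is invariant under compact perturbations.
sigma_ess(A + K) = sigma_ess(A) = {5, 6, 12}
Sum = 5 + 6 + 12 = 23

23


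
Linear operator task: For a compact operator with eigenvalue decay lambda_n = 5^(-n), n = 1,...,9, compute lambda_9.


The eigenvalue formula gives lambda_9 = 1/5^9
= 1/1953125
= 5.1200e-07

5.1200e-07


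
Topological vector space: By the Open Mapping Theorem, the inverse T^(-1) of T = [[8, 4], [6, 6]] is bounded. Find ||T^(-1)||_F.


det(T) = 8*6 - 4*6 = 24
T^(-1) = (1/24) * [[6, -4], [-6, 8]] = [[0.2500, -0.1667], [-0.2500, 0.3333]]
||T^(-1)||_F^2 = 0.2500^2 + (-0.1667)^2 + (-0.2500)^2 + 0.3333^2 = 0.2639
||T^(-1)||_F = sqrt(0.2639) = 0.5137

0.5137


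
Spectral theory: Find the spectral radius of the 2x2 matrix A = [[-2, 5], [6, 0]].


For a 2x2 matrix, eigenvalues satisfy lambda^2 - (trace)*lambda + det = 0
trace = -2 + 0 = -2
det = -2*0 - 5*6 = -30
discriminant = (-2)^2 - 4*(-30) = 124
spectral radius = max |eigenvalue| = 6.5678

6.5678


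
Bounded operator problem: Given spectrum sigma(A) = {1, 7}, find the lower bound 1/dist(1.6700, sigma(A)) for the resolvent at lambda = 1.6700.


dist(1.6700, {1, 7}) = min(|1.6700 - 1|, |1.6700 - 7|)
= min(0.6700, 5.3300) = 0.6700
Resolvent bound = 1/0.6700 = 1.4925

1.4925


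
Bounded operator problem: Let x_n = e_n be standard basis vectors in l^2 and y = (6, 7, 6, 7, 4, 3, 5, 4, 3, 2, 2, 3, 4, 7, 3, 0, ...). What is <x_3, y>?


x_3 = e_3 is the standard basis vector with 1 in position 3.
<x_3, y> = y_3 = 6
As n -> infinity, <x_n, y> -> 0, confirming weak convergence of (x_n) to 0.

6


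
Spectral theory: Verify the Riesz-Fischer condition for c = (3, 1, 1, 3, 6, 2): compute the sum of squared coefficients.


sum |c_n|^2 = 3^2 + 1^2 + 1^2 + 3^2 + 6^2 + 2^2
= 9 + 1 + 1 + 9 + 36 + 4
= 60

60


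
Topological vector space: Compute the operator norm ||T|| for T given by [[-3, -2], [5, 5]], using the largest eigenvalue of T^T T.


A^T A = [[34, 31], [31, 29]]
trace(A^T A) = 63, det(A^T A) = 25
discriminant = 63^2 - 4*25 = 3869
Largest eigenvalue of A^T A = (trace + sqrt(disc))/2 = 62.6006
||T|| = sqrt(62.6006) = 7.9121

7.9121


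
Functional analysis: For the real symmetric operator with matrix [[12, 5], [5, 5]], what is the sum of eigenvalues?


For a self-adjoint (symmetric) matrix, the eigenvalues are real.
The sum of eigenvalues equals the trace of the matrix.
trace = 12 + 5 = 17

17


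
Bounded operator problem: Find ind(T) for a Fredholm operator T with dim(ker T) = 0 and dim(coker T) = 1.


The Fredholm index is defined as ind(T) = dim(ker T) - dim(coker T)
= 0 - 1
= -1

-1


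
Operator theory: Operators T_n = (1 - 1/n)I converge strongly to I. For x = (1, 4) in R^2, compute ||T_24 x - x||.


T_24 x - x = (1 - 1/24)x - x = -x/24
||x|| = sqrt(17) = 4.1231
||T_24 x - x|| = ||x||/24 = 4.1231/24 = 0.1718

0.1718


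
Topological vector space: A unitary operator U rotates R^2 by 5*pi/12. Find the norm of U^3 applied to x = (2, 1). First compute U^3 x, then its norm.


U is a rotation by theta = 5*pi/12
U^3 = rotation by 3*theta = 15*pi/12
cos(15*pi/12) = -0.7071, sin(15*pi/12) = -0.7071
U^3 x = (-0.7071 * 2 - -0.7071 * 1, -0.7071 * 2 + -0.7071 * 1)
= (-0.7071, -2.1213)
||U^3 x|| = sqrt((-0.7071)^2 + (-2.1213)^2) = sqrt(5.0000) = 2.2361

2.2361


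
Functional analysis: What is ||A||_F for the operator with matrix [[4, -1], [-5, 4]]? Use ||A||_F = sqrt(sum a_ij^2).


||A||_F^2 = sum a_ij^2
= 4^2 + (-1)^2 + (-5)^2 + 4^2
= 16 + 1 + 25 + 16 = 58
||A||_F = sqrt(58) = 7.6158

7.6158


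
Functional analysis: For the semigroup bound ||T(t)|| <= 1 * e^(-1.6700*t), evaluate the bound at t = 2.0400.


||T(2.0400)|| <= 1 * exp(-1.6700 * 2.0400)
= 1 * exp(-3.4068)
= 1 * 0.0331
= 0.0331

0.0331


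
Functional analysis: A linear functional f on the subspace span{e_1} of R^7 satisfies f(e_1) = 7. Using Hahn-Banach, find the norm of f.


The norm of f is given by ||f|| = sup_{||x||=1} |f(x)|.
On span{e_1}, ||e_1|| = 1, so ||f|| = |f(e_1)| / ||e_1||
= |7| / 1 = 7.0000

7.0000


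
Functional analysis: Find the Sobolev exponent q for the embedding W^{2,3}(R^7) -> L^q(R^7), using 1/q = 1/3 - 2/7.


Using the Sobolev embedding formula: 1/q = 1/p - k/n
1/q = 1/3 - 2/7 = 1/21
q = 1/(1/21) = 21

21.0000


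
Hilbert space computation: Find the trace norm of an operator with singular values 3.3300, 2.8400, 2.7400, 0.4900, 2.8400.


The nuclear norm is the sum of all singular values.
||T||_1 = 3.3300 + 2.8400 + 2.7400 + 0.4900 + 2.8400
= 12.2400

12.2400


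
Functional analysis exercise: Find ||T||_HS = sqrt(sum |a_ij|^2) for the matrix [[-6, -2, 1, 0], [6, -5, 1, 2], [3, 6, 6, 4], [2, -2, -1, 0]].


The Hilbert-Schmidt norm is sqrt(sum of squares of all entries).
Sum of squares = (-6)^2 + (-2)^2 + 1^2 + 0^2 + 6^2 + (-5)^2 + 1^2 + 2^2 + 3^2 + 6^2 + 6^2 + 4^2 + 2^2 + (-2)^2 + (-1)^2 + 0^2
= 36 + 4 + 1 + 0 + 36 + 25 + 1 + 4 + 9 + 36 + 36 + 16 + 4 + 4 + 1 + 0 = 213
||T||_HS = sqrt(213) = 14.5945

14.5945


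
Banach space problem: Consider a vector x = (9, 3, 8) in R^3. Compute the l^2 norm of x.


The l^2 norm = (sum |x_i|^2)^(1/2)
Sum of 2th powers = 81 + 9 + 64 = 154
||x||_2 = (154)^(1/2) = 12.4097

12.4097


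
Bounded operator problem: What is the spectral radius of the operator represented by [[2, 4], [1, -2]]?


For a 2x2 matrix, eigenvalues satisfy lambda^2 - (trace)*lambda + det = 0
trace = 2 + -2 = 0
det = 2*-2 - 4*1 = -8
discriminant = 0^2 - 4*(-8) = 32
spectral radius = max |eigenvalue| = 2.8284

2.8284


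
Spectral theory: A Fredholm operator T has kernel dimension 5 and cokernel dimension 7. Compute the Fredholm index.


The Fredholm index is defined as ind(T) = dim(ker T) - dim(coker T)
= 5 - 7
= -2

-2


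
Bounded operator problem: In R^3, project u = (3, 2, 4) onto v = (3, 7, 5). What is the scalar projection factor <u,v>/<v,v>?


Computing <u,v> = 3*3 + 2*7 + 4*5 = 43
Computing <v,v> = 3^2 + 7^2 + 5^2 = 83
Projection coefficient = 43/83 = 0.5181

0.5181


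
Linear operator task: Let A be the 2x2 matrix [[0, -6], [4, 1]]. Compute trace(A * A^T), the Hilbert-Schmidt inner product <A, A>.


trace(A * A^T) = sum of squares of all entries
= 0^2 + (-6)^2 + 4^2 + 1^2
= 0 + 36 + 16 + 1
= 53

53


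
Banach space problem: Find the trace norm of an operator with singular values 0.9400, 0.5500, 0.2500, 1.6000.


The nuclear norm is the sum of all singular values.
||T||_1 = 0.9400 + 0.5500 + 0.2500 + 1.6000
= 3.3400

3.3400


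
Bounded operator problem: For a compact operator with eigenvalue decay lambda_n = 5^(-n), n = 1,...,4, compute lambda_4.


The eigenvalue formula gives lambda_4 = 1/5^4
= 1/625
= 0.0016

0.0016


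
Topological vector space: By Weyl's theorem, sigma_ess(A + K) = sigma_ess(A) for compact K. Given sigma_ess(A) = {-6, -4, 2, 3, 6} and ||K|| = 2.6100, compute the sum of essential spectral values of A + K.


By Weyl's theorem, the essential spectrum is invariant under compact perturbations.
sigma_ess(A + K) = sigma_ess(A) = {-6, -4, 2, 3, 6}
Sum = -6 + -4 + 2 + 3 + 6 = 1

1


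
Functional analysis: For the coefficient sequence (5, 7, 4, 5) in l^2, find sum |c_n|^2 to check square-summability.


sum |c_n|^2 = 5^2 + 7^2 + 4^2 + 5^2
= 25 + 49 + 16 + 25
= 115

115


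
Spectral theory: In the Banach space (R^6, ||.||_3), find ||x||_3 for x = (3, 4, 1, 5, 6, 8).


The l^3 norm = (sum |x_i|^3)^(1/3)
Sum of 3th powers = 27 + 64 + 1 + 125 + 216 + 512 = 945
||x||_3 = (945)^(1/3) = 9.8132

9.8132


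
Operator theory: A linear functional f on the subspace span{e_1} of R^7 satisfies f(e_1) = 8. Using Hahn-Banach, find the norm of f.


The norm of f is given by ||f|| = sup_{||x||=1} |f(x)|.
On span{e_1}, ||e_1|| = 1, so ||f|| = |f(e_1)| / ||e_1||
= |8| / 1 = 8.0000

8.0000


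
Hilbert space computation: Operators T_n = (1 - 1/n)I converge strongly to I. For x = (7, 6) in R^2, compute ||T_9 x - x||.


T_9 x - x = (1 - 1/9)x - x = -x/9
||x|| = sqrt(85) = 9.2195
||T_9 x - x|| = ||x||/9 = 9.2195/9 = 1.0244

1.0244


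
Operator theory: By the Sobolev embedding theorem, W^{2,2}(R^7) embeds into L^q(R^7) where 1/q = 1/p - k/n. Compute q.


Using the Sobolev embedding formula: 1/q = 1/p - k/n
1/q = 1/2 - 2/7 = 3/14
q = 1/(3/14) = 14/3 = 4.6667

4.6667


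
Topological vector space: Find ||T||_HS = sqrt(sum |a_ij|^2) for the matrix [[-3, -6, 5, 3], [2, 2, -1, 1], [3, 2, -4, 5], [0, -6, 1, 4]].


The Hilbert-Schmidt norm is sqrt(sum of squares of all entries).
Sum of squares = (-3)^2 + (-6)^2 + 5^2 + 3^2 + 2^2 + 2^2 + (-1)^2 + 1^2 + 3^2 + 2^2 + (-4)^2 + 5^2 + 0^2 + (-6)^2 + 1^2 + 4^2
= 9 + 36 + 25 + 9 + 4 + 4 + 1 + 1 + 9 + 4 + 16 + 25 + 0 + 36 + 1 + 16 = 196
||T||_HS = sqrt(196) = 14.0000

14.0000


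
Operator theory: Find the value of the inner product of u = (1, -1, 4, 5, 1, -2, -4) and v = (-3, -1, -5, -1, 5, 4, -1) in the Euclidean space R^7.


Computing the standard inner product <u, v> = sum u_i * v_i
= 1*-3 + -1*-1 + 4*-5 + 5*-1 + 1*5 + -2*4 + -4*-1
= -3 + 1 + -20 + -5 + 5 + -8 + 4
= -26

-26


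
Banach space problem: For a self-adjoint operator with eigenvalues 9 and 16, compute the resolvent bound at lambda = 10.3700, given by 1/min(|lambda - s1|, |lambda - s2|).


dist(10.3700, {9, 16}) = min(|10.3700 - 9|, |10.3700 - 16|)
= min(1.3700, 5.6300) = 1.3700
Resolvent bound = 1/1.3700 = 0.7299

0.7299


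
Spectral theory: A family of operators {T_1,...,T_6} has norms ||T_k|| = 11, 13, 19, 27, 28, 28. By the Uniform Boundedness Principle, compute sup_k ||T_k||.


By the Uniform Boundedness Principle, the supremum of norms is finite.
sup_k ||T_k|| = max(11, 13, 19, 27, 28, 28) = 28

28


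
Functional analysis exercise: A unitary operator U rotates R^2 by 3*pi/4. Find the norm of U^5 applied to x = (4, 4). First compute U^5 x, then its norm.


U is a rotation by theta = 3*pi/4
U^5 = rotation by 5*theta = 15*pi/4 = 7*pi/4 (mod 2*pi)
cos(7*pi/4) = 0.7071, sin(7*pi/4) = -0.7071
U^5 x = (0.7071 * 4 - -0.7071 * 4, -0.7071 * 4 + 0.7071 * 4)
= (5.6569, 0.0000)
||U^5 x|| = sqrt(5.6569^2 + 0.0000^2) = sqrt(32.0000) = 5.6569

5.6569


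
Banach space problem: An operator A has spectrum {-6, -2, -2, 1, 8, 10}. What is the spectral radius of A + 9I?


Spectrum of A + 9I = {3, 7, 7, 10, 17, 19}
Spectral radius = max |lambda| over the shifted spectrum
= max(3, 7, 7, 10, 17, 19) = 19

19


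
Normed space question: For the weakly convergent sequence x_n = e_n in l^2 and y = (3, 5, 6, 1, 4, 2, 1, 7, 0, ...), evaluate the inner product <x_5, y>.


x_5 = e_5 is the standard basis vector with 1 in position 5.
<x_5, y> = y_5 = 4
As n -> infinity, <x_n, y> -> 0, confirming weak convergence of (x_n) to 0.

4


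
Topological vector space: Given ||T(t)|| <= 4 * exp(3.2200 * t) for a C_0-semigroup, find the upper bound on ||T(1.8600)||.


||T(1.8600)|| <= 4 * exp(3.2200 * 1.8600)
= 4 * exp(5.9892)
= 4 * 399.0952
= 1596.3808

1596.3808


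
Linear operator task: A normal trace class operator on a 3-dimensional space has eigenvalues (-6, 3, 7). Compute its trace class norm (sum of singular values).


For a normal operator, singular values equal |eigenvalues|.
Trace norm = sum |lambda_i| = 6 + 3 + 7
= 16

16


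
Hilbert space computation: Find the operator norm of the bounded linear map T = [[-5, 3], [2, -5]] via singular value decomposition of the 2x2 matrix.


A^T A = [[29, -25], [-25, 34]]
trace(A^T A) = 63, det(A^T A) = 361
discriminant = 63^2 - 4*361 = 2525
Largest eigenvalue of A^T A = (trace + sqrt(disc))/2 = 56.6247
||T|| = sqrt(56.6247) = 7.5249

7.5249


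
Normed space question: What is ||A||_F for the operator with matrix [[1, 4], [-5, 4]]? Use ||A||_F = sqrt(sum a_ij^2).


||A||_F^2 = sum a_ij^2
= 1^2 + 4^2 + (-5)^2 + 4^2
= 1 + 16 + 25 + 16 = 58
||A||_F = sqrt(58) = 7.6158

7.6158


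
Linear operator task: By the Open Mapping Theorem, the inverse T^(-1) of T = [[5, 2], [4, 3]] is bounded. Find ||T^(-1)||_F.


det(T) = 5*3 - 2*4 = 7
T^(-1) = (1/7) * [[3, -2], [-4, 5]] = [[0.4286, -0.2857], [-0.5714, 0.7143]]
||T^(-1)||_F^2 = 0.4286^2 + (-0.2857)^2 + (-0.5714)^2 + 0.7143^2 = 1.1020
||T^(-1)||_F = sqrt(1.1020) = 1.0498

1.0498


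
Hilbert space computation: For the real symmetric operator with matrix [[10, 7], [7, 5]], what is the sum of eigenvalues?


For a self-adjoint (symmetric) matrix, the eigenvalues are real.
The sum of eigenvalues equals the trace of the matrix.
trace = 10 + 5 = 15

15


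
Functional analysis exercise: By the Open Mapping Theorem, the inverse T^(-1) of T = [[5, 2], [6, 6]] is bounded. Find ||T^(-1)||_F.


det(T) = 5*6 - 2*6 = 18
T^(-1) = (1/18) * [[6, -2], [-6, 5]] = [[0.3333, -0.1111], [-0.3333, 0.2778]]
||T^(-1)||_F^2 = 0.3333^2 + (-0.1111)^2 + (-0.3333)^2 + 0.2778^2 = 0.3117
||T^(-1)||_F = sqrt(0.3117) = 0.5583

0.5583


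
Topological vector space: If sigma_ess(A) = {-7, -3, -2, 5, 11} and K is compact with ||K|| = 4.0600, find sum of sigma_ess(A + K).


By Weyl's theorem, the essential spectrum is invariant under compact perturbations.
sigma_ess(A + K) = sigma_ess(A) = {-7, -3, -2, 5, 11}
Sum = -7 + -3 + -2 + 5 + 11 = 4

4


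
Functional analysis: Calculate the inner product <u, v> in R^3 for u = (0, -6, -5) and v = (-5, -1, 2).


Computing the standard inner product <u, v> = sum u_i * v_i
= 0*-5 + -6*-1 + -5*2
= 0 + 6 + -10
= -4

-4


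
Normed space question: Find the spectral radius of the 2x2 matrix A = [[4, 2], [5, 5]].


For a 2x2 matrix, eigenvalues satisfy lambda^2 - (trace)*lambda + det = 0
trace = 4 + 5 = 9
det = 4*5 - 2*5 = 10
discriminant = 9^2 - 4*(10) = 41
spectral radius = max |eigenvalue| = 7.7016

7.7016


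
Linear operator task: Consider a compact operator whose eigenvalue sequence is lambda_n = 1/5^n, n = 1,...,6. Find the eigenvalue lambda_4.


The eigenvalue formula gives lambda_4 = 1/5^4
= 1/625
= 0.0016

0.0016


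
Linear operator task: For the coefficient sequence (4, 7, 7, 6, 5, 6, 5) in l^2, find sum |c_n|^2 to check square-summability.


sum |c_n|^2 = 4^2 + 7^2 + 7^2 + 6^2 + 5^2 + 6^2 + 5^2
= 16 + 49 + 49 + 36 + 25 + 36 + 25
= 236

236


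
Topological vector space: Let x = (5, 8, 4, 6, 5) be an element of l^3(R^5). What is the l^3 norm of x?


The l^3 norm = (sum |x_i|^3)^(1/3)
Sum of 3th powers = 125 + 512 + 64 + 216 + 125 = 1042
||x||_3 = (1042)^(1/3) = 10.1381

10.1381


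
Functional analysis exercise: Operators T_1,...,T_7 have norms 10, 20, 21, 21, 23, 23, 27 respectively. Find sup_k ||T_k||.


By the Uniform Boundedness Principle, the supremum of norms is finite.
sup_k ||T_k|| = max(10, 20, 21, 21, 23, 23, 27) = 27

27


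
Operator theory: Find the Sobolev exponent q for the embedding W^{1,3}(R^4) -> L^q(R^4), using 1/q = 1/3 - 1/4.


Using the Sobolev embedding formula: 1/q = 1/p - k/n
1/q = 1/3 - 1/4 = 1/12
q = 1/(1/12) = 12

12.0000


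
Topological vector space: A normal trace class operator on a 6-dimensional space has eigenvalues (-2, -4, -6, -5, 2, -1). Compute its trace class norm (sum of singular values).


For a normal operator, singular values equal |eigenvalues|.
Trace norm = sum |lambda_i| = 2 + 4 + 6 + 5 + 2 + 1
= 20

20


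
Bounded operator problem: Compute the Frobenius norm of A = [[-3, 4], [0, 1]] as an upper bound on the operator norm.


||A||_F^2 = sum a_ij^2
= (-3)^2 + 4^2 + 0^2 + 1^2
= 9 + 16 + 0 + 1 = 26
||A||_F = sqrt(26) = 5.0990

5.0990


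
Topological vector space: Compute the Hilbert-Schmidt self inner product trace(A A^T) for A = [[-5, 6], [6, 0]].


trace(A * A^T) = sum of squares of all entries
= (-5)^2 + 6^2 + 6^2 + 0^2
= 25 + 36 + 36 + 0
= 97

97


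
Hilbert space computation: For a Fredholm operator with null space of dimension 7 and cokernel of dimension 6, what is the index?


The Fredholm index is defined as ind(T) = dim(ker T) - dim(coker T)
= 7 - 6
= 1

1


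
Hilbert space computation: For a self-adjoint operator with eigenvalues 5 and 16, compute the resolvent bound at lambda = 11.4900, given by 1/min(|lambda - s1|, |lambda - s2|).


dist(11.4900, {5, 16}) = min(|11.4900 - 5|, |11.4900 - 16|)
= min(6.4900, 4.5100) = 4.5100
Resolvent bound = 1/4.5100 = 0.2217

0.2217


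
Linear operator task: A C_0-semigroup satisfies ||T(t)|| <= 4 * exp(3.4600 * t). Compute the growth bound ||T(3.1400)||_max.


||T(3.1400)|| <= 4 * exp(3.4600 * 3.1400)
= 4 * exp(10.8644)
= 4 * 52281.6119
= 209126.4477

209126.4477


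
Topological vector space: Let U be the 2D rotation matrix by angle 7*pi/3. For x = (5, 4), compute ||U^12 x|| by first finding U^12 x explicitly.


U is a rotation by theta = 7*pi/3
U^12 = rotation by 12*theta = 84*pi/3 = 0*pi/3 (mod 2*pi)
cos(0*pi/3) = 1.0000, sin(0*pi/3) = 0.0000
U^12 x = (1.0000 * 5 - 0.0000 * 4, 0.0000 * 5 + 1.0000 * 4)
= (5.0000, 4.0000)
||U^12 x|| = sqrt(5.0000^2 + 4.0000^2) = sqrt(41.0000) = 6.4031

6.4031


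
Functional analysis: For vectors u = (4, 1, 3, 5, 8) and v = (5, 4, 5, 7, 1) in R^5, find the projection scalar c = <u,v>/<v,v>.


Computing <u,v> = 4*5 + 1*4 + 3*5 + 5*7 + 8*1 = 82
Computing <v,v> = 5^2 + 4^2 + 5^2 + 7^2 + 1^2 = 116
Projection coefficient = 82/116 = 0.7069

0.7069


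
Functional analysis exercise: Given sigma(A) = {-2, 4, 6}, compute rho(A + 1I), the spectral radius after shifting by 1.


Spectrum of A + 1I = {-1, 5, 7}
Spectral radius = max |lambda| over the shifted spectrum
= max(1, 5, 7) = 7

7


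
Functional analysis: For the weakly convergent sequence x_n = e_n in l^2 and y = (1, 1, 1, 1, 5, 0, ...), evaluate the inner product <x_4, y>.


x_4 = e_4 is the standard basis vector with 1 in position 4.
<x_4, y> = y_4 = 1
As n -> infinity, <x_n, y> -> 0, confirming weak convergence of (x_n) to 0.

1


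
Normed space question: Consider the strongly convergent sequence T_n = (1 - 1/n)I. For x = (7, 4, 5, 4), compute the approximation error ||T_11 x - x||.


T_11 x - x = (1 - 1/11)x - x = -x/11
||x|| = sqrt(106) = 10.2956
||T_11 x - x|| = ||x||/11 = 10.2956/11 = 0.9360

0.9360


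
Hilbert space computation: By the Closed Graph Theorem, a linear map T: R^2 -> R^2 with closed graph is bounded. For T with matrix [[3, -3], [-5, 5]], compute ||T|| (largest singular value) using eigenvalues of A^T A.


A^T A = [[34, -34], [-34, 34]]
trace(A^T A) = 68, det(A^T A) = 0
discriminant = 68^2 - 4*0 = 4624
Largest eigenvalue of A^T A = (trace + sqrt(disc))/2 = 68.0000
||T|| = sqrt(68.0000) = 8.2462

8.2462


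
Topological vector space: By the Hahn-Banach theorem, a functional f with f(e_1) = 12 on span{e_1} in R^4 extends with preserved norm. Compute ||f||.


The norm of f is given by ||f|| = sup_{||x||=1} |f(x)|.
On span{e_1}, ||e_1|| = 1, so ||f|| = |f(e_1)| / ||e_1||
= |12| / 1 = 12.0000

12.0000


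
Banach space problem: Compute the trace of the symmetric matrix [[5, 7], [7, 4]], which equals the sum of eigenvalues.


For a self-adjoint (symmetric) matrix, the eigenvalues are real.
The sum of eigenvalues equals the trace of the matrix.
trace = 5 + 4 = 9

9


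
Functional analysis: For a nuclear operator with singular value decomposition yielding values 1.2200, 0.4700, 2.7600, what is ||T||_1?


The nuclear norm is the sum of all singular values.
||T||_1 = 1.2200 + 0.4700 + 2.7600
= 4.4500

4.4500


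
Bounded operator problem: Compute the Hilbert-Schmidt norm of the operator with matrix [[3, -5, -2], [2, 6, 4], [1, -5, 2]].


The Hilbert-Schmidt norm is sqrt(sum of squares of all entries).
Sum of squares = 3^2 + (-5)^2 + (-2)^2 + 2^2 + 6^2 + 4^2 + 1^2 + (-5)^2 + 2^2
= 9 + 25 + 4 + 4 + 36 + 16 + 1 + 25 + 4 = 124
||T||_HS = sqrt(124) = 11.1355

11.1355


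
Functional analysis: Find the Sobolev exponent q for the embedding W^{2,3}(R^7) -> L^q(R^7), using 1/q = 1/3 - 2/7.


Using the Sobolev embedding formula: 1/q = 1/p - k/n
1/q = 1/3 - 2/7 = 1/21
q = 1/(1/21) = 21

21.0000


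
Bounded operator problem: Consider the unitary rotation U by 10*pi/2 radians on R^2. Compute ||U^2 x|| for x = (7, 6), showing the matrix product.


U is a rotation by theta = 10*pi/2
U^2 = rotation by 2*theta = 20*pi/2 = 0*pi/2 (mod 2*pi)
cos(0*pi/2) = 1.0000, sin(0*pi/2) = 0.0000
U^2 x = (1.0000 * 7 - 0.0000 * 6, 0.0000 * 7 + 1.0000 * 6)
= (7.0000, 6.0000)
||U^2 x|| = sqrt(7.0000^2 + 6.0000^2) = sqrt(85.0000) = 9.2195

9.2195


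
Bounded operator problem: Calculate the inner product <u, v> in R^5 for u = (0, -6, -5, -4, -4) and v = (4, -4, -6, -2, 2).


Computing the standard inner product <u, v> = sum u_i * v_i
= 0*4 + -6*-4 + -5*-6 + -4*-2 + -4*2
= 0 + 24 + 30 + 8 + -8
= 54

54


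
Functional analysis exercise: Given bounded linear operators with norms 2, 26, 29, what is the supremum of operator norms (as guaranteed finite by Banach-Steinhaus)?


By the Uniform Boundedness Principle, the supremum of norms is finite.
sup_k ||T_k|| = max(2, 26, 29) = 29

29


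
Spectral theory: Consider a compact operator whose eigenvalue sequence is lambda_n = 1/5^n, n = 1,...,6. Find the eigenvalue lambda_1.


The eigenvalue formula gives lambda_1 = 1/5^1
= 1/5
= 0.2000

0.2000


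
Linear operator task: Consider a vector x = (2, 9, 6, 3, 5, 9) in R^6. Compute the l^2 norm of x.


The l^2 norm = (sum |x_i|^2)^(1/2)
Sum of 2th powers = 4 + 81 + 36 + 9 + 25 + 81 = 236
||x||_2 = (236)^(1/2) = 15.3623

15.3623


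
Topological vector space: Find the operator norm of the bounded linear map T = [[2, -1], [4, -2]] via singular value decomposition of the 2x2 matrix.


A^T A = [[20, -10], [-10, 5]]
trace(A^T A) = 25, det(A^T A) = 0
discriminant = 25^2 - 4*0 = 625
Largest eigenvalue of A^T A = (trace + sqrt(disc))/2 = 25.0000
||T|| = sqrt(25.0000) = 5.0000

5.0000


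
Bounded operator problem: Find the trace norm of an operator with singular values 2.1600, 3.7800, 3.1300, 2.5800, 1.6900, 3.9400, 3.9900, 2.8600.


The nuclear norm is the sum of all singular values.
||T||_1 = 2.1600 + 3.7800 + 3.1300 + 2.5800 + 1.6900 + 3.9400 + 3.9900 + 2.8600
= 24.1300

24.1300


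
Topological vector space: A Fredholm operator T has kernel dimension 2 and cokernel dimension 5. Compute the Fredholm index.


The Fredholm index is defined as ind(T) = dim(ker T) - dim(coker T)
= 2 - 5
= -3

-3


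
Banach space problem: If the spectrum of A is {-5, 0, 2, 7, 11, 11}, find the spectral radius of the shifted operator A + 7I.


Spectrum of A + 7I = {2, 7, 9, 14, 18, 18}
Spectral radius = max |lambda| over the shifted spectrum
= max(2, 7, 9, 14, 18, 18) = 18

18


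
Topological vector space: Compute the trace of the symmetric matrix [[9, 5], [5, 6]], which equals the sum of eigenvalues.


For a self-adjoint (symmetric) matrix, the eigenvalues are real.
The sum of eigenvalues equals the trace of the matrix.
trace = 9 + 6 = 15

15


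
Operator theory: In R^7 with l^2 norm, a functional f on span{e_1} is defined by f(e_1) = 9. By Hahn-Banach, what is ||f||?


The norm of f is given by ||f|| = sup_{||x||=1} |f(x)|.
On span{e_1}, ||e_1|| = 1, so ||f|| = |f(e_1)| / ||e_1||
= |9| / 1 = 9.0000

9.0000


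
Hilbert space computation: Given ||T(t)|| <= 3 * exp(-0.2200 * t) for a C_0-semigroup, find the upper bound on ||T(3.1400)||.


||T(3.1400)|| <= 3 * exp(-0.2200 * 3.1400)
= 3 * exp(-0.6908)
= 3 * 0.5012
= 1.5035

1.5035


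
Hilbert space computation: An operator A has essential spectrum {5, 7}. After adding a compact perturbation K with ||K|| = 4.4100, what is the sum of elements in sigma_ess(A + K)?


By Weyl's theorem, the essential spectrum is invariant under compact perturbations.
sigma_ess(A + K) = sigma_ess(A) = {5, 7}
Sum = 5 + 7 = 12

12


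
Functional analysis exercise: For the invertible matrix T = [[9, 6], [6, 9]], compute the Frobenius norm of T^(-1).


det(T) = 9*9 - 6*6 = 45
T^(-1) = (1/45) * [[9, -6], [-6, 9]] = [[0.2000, -0.1333], [-0.1333, 0.2000]]
||T^(-1)||_F^2 = 0.2000^2 + (-0.1333)^2 + (-0.1333)^2 + 0.2000^2 = 0.1156
||T^(-1)||_F = sqrt(0.1156) = 0.3399

0.3399


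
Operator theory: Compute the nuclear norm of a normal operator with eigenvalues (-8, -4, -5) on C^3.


For a normal operator, singular values equal |eigenvalues|.
Trace norm = sum |lambda_i| = 8 + 4 + 5
= 17

17


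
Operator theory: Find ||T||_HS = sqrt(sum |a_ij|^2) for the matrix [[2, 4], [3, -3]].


The Hilbert-Schmidt norm is sqrt(sum of squares of all entries).
Sum of squares = 2^2 + 4^2 + 3^2 + (-3)^2
= 4 + 16 + 9 + 9 = 38
||T||_HS = sqrt(38) = 6.1644

6.1644


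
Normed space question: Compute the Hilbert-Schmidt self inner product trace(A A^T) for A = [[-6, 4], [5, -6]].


trace(A * A^T) = sum of squares of all entries
= (-6)^2 + 4^2 + 5^2 + (-6)^2
= 36 + 16 + 25 + 36
= 113

113


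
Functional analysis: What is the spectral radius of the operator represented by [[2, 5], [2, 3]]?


For a 2x2 matrix, eigenvalues satisfy lambda^2 - (trace)*lambda + det = 0
trace = 2 + 3 = 5
det = 2*3 - 5*2 = -4
discriminant = 5^2 - 4*(-4) = 41
spectral radius = max |eigenvalue| = 5.7016

5.7016


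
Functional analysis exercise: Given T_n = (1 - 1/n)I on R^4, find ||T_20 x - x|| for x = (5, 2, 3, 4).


T_20 x - x = (1 - 1/20)x - x = -x/20
||x|| = sqrt(54) = 7.3485
||T_20 x - x|| = ||x||/20 = 7.3485/20 = 0.3674

0.3674


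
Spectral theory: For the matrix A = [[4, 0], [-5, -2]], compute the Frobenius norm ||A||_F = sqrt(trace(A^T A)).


||A||_F^2 = sum a_ij^2
= 4^2 + 0^2 + (-5)^2 + (-2)^2
= 16 + 0 + 25 + 4 = 45
||A||_F = sqrt(45) = 6.7082

6.7082


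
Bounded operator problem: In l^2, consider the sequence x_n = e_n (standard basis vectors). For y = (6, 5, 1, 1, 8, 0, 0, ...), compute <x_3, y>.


x_3 = e_3 is the standard basis vector with 1 in position 3.
<x_3, y> = y_3 = 1
As n -> infinity, <x_n, y> -> 0, confirming weak convergence of (x_n) to 0.

1


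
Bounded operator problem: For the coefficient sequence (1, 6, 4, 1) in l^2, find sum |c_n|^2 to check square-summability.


sum |c_n|^2 = 1^2 + 6^2 + 4^2 + 1^2
= 1 + 36 + 16 + 1
= 54

54


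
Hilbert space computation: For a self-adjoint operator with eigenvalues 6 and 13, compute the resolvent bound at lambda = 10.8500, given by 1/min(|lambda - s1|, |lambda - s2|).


dist(10.8500, {6, 13}) = min(|10.8500 - 6|, |10.8500 - 13|)
= min(4.8500, 2.1500) = 2.1500
Resolvent bound = 1/2.1500 = 0.4651

0.4651


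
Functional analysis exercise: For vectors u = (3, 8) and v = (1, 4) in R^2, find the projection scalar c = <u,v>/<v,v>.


Computing <u,v> = 3*1 + 8*4 = 35
Computing <v,v> = 1^2 + 4^2 = 17
Projection coefficient = 35/17 = 2.0588

2.0588


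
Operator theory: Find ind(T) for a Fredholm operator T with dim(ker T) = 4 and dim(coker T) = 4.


The Fredholm index is defined as ind(T) = dim(ker T) - dim(coker T)
= 4 - 4
= 0

0


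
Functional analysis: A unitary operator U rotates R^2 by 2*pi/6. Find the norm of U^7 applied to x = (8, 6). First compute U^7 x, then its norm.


U is a rotation by theta = 2*pi/6
U^7 = rotation by 7*theta = 14*pi/6 = 2*pi/6 (mod 2*pi)
cos(2*pi/6) = 0.5000, sin(2*pi/6) = 0.8660
U^7 x = (0.5000 * 8 - 0.8660 * 6, 0.8660 * 8 + 0.5000 * 6)
= (-1.1962, 9.9282)
||U^7 x|| = sqrt((-1.1962)^2 + 9.9282^2) = sqrt(100.0000) = 10.0000

10.0000
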